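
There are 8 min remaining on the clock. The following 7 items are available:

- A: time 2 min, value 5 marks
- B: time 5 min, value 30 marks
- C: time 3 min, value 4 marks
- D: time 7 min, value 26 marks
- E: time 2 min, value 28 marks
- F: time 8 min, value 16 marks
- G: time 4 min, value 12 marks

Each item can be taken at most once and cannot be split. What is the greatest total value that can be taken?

Check high-value combinations within 8 min:
- B+E: time 5+2=7, value 30+28=58
- A+E+G: time 2+2+4=8, value 5+28+12=45
- E+G: time 2+4=6, value 28+12=40
- A+C+E: time 2+3+2=7, value 5+4+28=37
- A+B: time 2+5=7, value 5+30=35
Best: 58 marks.

58 marks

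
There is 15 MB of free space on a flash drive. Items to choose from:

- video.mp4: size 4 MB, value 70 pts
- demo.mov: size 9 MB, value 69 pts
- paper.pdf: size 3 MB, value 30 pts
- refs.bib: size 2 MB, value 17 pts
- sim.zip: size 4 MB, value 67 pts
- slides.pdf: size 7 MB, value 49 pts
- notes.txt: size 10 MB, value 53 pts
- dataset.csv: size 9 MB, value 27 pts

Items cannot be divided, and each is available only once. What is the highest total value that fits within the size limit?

Check high-value combinations within 15 MB:
- video.mp4+sim.zip+slides.pdf: size 4+4+7=15, value 70+67+49=186
- video.mp4+paper.pdf+refs.bib+sim.zip: size 4+3+2+4=13, value 70+30+17+67=184
- video.mp4+paper.pdf+sim.zip: size 4+3+4=11, value 70+30+67=167
- video.mp4+demo.mov+refs.bib: size 4+9+2=15, value 70+69+17=156
Best: 186 pts.

186 pts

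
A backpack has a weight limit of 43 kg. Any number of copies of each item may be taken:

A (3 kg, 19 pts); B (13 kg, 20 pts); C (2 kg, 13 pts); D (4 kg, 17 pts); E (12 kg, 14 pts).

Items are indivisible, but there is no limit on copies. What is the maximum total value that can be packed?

279 pts

Best value-per-unit is C at 13/2; filling with it alone gives 21×13 = 273.
Optimal mix: 1×A + 20×C → weight 43, value 279.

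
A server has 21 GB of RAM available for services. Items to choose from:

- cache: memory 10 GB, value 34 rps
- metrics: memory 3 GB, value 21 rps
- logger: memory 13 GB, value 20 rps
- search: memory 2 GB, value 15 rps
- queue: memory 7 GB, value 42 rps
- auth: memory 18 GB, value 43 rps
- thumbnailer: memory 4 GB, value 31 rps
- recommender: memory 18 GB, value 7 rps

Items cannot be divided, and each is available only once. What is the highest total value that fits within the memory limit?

109 rps

This is a 0/1 knapsack; check combinations near the capacity.
- metrics+search+queue+thumbnailer: memory 3+2+7+4=16, value 21+15+42+31=109
- cache+queue+thumbnailer: memory 10+7+4=21, value 34+42+31=107
- cache+metrics+search+thumbnailer: memory 10+3+2+4=19, value 34+21+15+31=101
Best: 109 rps.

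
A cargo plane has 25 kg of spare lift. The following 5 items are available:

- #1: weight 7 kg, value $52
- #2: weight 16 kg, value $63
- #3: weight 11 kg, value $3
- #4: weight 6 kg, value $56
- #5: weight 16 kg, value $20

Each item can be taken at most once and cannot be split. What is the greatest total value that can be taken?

Check high-value combinations within 25 kg:
- #2+#4: weight 16+6=22, value 63+56=119
- #1+#2: weight 7+16=23, value 52+63=115
- #1+#3+#4: weight 7+11+6=24, value 52+3+56=111
- #1+#4: weight 7+6=13, value 52+56=108
- #4+#5: weight 6+16=22, value 56+20=76
Best: $119.

$119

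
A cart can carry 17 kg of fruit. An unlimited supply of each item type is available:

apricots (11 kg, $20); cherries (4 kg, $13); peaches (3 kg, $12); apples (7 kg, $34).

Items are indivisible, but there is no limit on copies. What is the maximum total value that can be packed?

Best value-per-unit is apples at 34/7; filling with it alone gives 2×34 = 68.
Optimal mix: 1×peaches + 2×apples → weight 17, value 80.

$80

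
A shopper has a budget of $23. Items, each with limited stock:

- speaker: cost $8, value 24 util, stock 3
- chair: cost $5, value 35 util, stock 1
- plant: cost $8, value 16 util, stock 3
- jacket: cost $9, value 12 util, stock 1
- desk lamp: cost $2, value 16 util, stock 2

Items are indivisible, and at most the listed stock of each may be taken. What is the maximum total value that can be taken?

99 util

Best selections within cost 23 and stock limits:
- 2×speaker + 1×chair + 1×desk lamp: cost 23, value 99
- 1×speaker + 1×chair + 2×desk lamp: cost 17, value 91
Best: 99 util.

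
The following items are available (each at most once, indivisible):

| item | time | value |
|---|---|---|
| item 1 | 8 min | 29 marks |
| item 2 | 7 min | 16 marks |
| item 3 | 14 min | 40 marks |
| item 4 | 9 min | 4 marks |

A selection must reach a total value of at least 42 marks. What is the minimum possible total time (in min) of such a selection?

15

Subsets with value ≥ 42, sorted by total time:
- item 1+item 2: time 15, value 45
- item 2+item 3: time 21, value 56
- item 1+item 3: time 22, value 69
Minimum time: 15 min.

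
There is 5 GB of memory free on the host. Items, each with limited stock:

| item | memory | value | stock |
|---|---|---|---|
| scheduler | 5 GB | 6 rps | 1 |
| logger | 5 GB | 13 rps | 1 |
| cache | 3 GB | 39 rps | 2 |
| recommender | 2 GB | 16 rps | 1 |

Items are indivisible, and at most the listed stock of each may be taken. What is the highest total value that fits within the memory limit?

Best selections within memory 5 and stock limits:
- 1×cache + 1×recommender: memory 5, value 55
- 1×cache: memory 3, value 39
- 1×recommender: memory 2, value 16
- 1×logger: memory 5, value 13
Best: 55 rps.

55 rps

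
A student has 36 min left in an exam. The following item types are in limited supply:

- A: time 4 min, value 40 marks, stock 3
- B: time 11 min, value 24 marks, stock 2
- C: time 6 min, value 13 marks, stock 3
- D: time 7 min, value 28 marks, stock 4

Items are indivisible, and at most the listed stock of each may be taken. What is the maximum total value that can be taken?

204 marks

Top feasible selections:
- 3×A + 3×D: time 33, value 204
- 2×A + 4×D: time 36, value 192
Best: 204 marks.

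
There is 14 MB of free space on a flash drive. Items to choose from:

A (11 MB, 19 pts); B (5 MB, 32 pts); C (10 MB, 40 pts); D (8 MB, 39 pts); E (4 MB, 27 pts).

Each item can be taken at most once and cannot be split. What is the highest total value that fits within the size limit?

71 pts

Check high-value combinations within 14 MB:
- B+D: size 5+8=13, value 32+39=71
- C+E: size 10+4=14, value 40+27=67
- D+E: size 8+4=12, value 39+27=66
Best: 71 pts.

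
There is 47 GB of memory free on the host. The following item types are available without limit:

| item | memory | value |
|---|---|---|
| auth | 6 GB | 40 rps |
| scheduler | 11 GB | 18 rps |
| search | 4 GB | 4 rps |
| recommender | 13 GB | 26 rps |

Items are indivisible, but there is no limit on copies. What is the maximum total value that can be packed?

Best value-per-unit is auth at 40/6; filling with it alone gives 7×40 = 280.
Optimal mix: 7×auth + 1×search → memory 46, value 284.

284 rps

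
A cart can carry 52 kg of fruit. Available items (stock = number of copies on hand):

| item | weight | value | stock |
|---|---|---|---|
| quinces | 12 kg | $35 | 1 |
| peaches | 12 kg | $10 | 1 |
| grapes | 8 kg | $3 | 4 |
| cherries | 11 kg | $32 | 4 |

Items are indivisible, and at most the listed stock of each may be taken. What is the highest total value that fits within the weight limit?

$131

Top feasible selections:
- 1×quinces + 3×cherries: weight 45, value 131
- 1×grapes + 4×cherries: weight 52, value 131
Best: $131.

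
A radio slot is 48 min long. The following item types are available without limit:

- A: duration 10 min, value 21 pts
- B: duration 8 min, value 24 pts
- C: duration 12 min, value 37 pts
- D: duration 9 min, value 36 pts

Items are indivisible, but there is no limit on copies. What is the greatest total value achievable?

Best value-per-unit is D at 36/9; filling with it alone gives 5×36 = 180.
Optimal mix: 1×C + 4×D → duration 48, value 181.

181 pts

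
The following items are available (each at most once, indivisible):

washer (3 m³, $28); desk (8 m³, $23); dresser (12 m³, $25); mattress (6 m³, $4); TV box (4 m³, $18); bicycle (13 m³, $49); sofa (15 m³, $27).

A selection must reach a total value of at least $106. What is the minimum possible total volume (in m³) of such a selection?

Subsets with value ≥ 106, sorted by total volume:
- washer+desk+TV box+bicycle: volume 28, value 118
- washer+dresser+TV box+bicycle: volume 32, value 120
- washer+desk+mattress+TV box+bicycle: volume 34, value 122
Minimum volume: 28 m³.

28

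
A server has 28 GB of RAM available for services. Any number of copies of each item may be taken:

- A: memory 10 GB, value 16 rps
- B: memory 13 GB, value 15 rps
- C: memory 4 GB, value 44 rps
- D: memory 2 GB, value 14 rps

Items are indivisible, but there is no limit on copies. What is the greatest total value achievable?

Best value-per-unit is C at 44/4, and filling with it alone uses memory 7×4=28. No mix of the others beats 7×44 = 308.

308 rps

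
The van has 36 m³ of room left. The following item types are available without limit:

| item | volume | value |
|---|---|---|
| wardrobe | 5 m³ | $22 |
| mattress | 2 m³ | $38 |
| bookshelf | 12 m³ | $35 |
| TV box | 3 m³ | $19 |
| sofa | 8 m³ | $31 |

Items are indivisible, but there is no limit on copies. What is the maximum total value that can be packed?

$684

Best value-per-unit is mattress at 38/2, and filling with it alone uses volume 18×2=36. No mix of the others beats 18×38 = 684.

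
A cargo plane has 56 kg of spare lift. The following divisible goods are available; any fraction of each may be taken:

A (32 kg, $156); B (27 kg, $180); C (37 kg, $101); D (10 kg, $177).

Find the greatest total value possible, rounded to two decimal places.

449.63

Take in order of value per unit:
- D (177/10 per unit): all 10 → value 177, running total 177.00
- B (180/27 per unit): all 27 → value 180, running total 357.00
- A (156/32 per unit): 19 of 32 → value 19×156/32 = 92.6250, running total 449.63
Total 449.63.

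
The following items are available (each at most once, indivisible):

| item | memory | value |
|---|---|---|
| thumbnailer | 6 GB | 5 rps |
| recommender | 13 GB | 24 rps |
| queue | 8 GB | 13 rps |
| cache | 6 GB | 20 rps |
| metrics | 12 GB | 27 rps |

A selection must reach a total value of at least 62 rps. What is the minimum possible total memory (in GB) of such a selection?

31

Subsets with value ≥ 62, sorted by total memory:
- recommender+cache+metrics: memory 31, value 71
- thumbnailer+queue+cache+metrics: memory 32, value 65
Minimum memory: 31 GB.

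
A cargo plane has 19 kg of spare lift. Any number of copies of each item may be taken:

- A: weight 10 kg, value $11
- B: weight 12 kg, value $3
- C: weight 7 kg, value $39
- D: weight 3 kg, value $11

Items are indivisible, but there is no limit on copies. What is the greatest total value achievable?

$89

Best value-per-unit is C at 39/7; filling with it alone gives 2×39 = 78.
Optimal mix: 2×C + 1×D → weight 17, value 89.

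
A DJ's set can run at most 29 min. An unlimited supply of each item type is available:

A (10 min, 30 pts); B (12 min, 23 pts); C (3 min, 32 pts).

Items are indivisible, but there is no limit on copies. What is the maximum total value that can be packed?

Best value-per-unit is C at 32/3, and filling with it alone uses duration 9×3=27. No mix of the others beats 9×32 = 288.

288 pts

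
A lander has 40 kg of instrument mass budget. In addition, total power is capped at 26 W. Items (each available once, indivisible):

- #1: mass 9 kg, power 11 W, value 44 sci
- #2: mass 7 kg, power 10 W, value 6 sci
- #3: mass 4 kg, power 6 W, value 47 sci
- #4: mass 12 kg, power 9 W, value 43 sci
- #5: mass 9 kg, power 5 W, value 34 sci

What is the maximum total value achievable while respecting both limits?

134 sci

Feasible sets respecting both limits:
- #1+#3+#4: mass 25, power 26, value 134
- #1+#3+#5: mass 22, power 22, value 125
- #3+#4+#5: mass 25, power 20, value 124
Best: 134 sci.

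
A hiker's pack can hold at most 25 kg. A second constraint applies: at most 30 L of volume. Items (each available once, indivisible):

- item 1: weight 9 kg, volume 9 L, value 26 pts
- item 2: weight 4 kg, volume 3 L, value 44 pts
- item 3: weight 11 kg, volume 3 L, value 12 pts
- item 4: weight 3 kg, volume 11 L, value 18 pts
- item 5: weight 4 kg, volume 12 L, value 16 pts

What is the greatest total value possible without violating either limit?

Feasible sets respecting both limits:
- item 2+item 3+item 4+item 5: weight 22, volume 29, value 90
- item 1+item 2+item 4: weight 16, volume 23, value 88
- item 1+item 2+item 5: weight 17, volume 24, value 86
- item 1+item 2+item 3: weight 24, volume 15, value 82
Best: 90 pts.

90 pts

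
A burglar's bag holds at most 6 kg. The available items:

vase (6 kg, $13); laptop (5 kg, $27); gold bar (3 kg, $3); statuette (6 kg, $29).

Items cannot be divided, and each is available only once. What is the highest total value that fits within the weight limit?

This is a 0/1 knapsack; check combinations near the capacity.
- statuette: weight 6, value 29
- laptop: weight 5, value 27
- vase: weight 6, value 13
- gold bar: weight 3, value 3
Best: $29.

$29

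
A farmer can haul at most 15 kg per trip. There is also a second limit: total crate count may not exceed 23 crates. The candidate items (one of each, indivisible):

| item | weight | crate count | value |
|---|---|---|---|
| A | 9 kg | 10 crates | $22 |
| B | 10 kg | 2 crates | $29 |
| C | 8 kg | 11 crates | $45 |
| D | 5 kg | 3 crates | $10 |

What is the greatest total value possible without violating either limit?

Feasible sets respecting both limits:
- C+D: weight 13, crate count 14, value 55
- C: weight 8, crate count 11, value 45
- B+D: weight 15, crate count 5, value 39
- A+D: weight 14, crate count 13, value 32
Best: $55.

$55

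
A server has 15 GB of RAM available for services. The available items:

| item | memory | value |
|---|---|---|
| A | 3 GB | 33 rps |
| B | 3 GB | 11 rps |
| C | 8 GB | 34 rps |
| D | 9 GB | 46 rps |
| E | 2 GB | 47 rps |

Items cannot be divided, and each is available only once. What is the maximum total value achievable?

126 rps

Check high-value combinations within 15 GB:
- A+D+E: memory 3+9+2=14, value 33+46+47=126
- A+C+E: memory 3+8+2=13, value 33+34+47=114
- B+D+E: memory 3+9+2=14, value 11+46+47=104
- D+E: memory 9+2=11, value 46+47=93
Best: 126 rps.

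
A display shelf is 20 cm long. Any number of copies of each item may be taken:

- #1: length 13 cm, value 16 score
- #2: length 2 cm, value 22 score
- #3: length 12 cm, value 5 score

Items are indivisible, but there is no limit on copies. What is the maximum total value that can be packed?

Best value-per-unit is #2 at 22/2, and filling with it alone uses length 10×2=20. No mix of the others beats 10×22 = 220.

220 score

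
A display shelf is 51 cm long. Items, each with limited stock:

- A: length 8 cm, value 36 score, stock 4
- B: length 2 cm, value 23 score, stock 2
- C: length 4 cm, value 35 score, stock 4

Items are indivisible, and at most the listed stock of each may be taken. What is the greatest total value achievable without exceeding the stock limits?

Best selections within length 51 and stock limits:
- 4×A + 1×B + 4×C: length 50, value 307
- 4×A + 2×B + 3×C: length 48, value 295
- 3×A + 2×B + 4×C: length 44, value 294
- 4×A + 4×C: length 48, value 284
Best: 307 score.

307 score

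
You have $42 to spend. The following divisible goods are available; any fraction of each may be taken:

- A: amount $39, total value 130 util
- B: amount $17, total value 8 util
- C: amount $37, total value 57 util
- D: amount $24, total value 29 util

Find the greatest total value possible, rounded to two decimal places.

134.62

Take in order of value per unit:
- A (130/39 per unit): all 39 → value 130, running total 130.00
- C (57/37 per unit): 3 of 37 → value 3×57/37 = 4.6216, running total 134.62
Total 134.62.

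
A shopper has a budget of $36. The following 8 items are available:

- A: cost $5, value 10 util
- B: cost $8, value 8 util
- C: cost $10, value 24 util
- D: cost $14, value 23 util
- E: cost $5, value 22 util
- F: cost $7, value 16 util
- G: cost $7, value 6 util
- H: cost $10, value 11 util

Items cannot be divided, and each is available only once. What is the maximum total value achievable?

85 util

Check high-value combinations within $36:
- C+D+E+F: cost 10+14+5+7=36, value 24+23+22+16=85
- A+B+C+E+F: cost 5+8+10+5+7=35, value 10+8+24+22+16=80
- A+C+D+E: cost 5+10+14+5=34, value 10+24+23+22=79
- A+C+E+F+G: cost 5+10+5+7+7=34, value 10+24+22+16+6=78
- C+D+E+G: cost 10+14+5+7=36, value 24+23+22+6=75
Best: 85 util.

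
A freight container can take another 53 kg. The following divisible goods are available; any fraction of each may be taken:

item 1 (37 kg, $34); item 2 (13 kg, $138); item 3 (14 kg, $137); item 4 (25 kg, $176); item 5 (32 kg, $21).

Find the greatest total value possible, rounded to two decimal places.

451.92

Take in order of value per unit:
- item 2 (138/13 per unit): all 13 → value 138, running total 138.00
- item 3 (137/14 per unit): all 14 → value 137, running total 275.00
- item 4 (176/25 per unit): all 25 → value 176, running total 451.00
- item 1 (34/37 per unit): 1 of 37 → value 1×34/37 = 0.9189, running total 451.92
Total 451.92.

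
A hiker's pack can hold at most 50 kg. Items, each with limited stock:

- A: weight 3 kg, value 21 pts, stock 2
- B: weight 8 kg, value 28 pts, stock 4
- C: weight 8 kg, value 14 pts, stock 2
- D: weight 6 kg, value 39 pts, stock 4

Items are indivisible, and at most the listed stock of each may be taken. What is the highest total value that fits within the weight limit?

Best selections within weight 50 and stock limits:
- 2×A + 2×B + 4×D: weight 46, value 254
- 2×A + 3×B + 3×D: weight 48, value 243
Best: 254 pts.

254 pts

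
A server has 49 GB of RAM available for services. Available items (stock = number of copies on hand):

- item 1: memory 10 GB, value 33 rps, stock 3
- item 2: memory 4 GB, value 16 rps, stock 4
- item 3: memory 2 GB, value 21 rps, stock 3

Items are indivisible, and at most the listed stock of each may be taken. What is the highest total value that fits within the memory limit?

210 rps

Top feasible selections:
- 3×item 1 + 3×item 2 + 3×item 3: memory 48, value 210
- 3×item 1 + 2×item 2 + 3×item 3: memory 44, value 194
Best: 210 rps.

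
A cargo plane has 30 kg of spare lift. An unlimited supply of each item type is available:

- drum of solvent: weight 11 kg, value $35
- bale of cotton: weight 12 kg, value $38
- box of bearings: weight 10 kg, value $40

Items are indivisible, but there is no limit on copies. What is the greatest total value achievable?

$120

Best value-per-unit is box of bearings at 40/10, and filling with it alone uses weight 3×10=30. No mix of the others beats 3×40 = 120.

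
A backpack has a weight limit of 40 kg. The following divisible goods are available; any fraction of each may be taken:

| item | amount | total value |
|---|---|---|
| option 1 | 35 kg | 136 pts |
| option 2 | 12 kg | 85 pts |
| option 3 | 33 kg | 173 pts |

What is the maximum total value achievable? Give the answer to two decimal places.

Take in order of value per unit:
- option 2 (85/12 per unit): all 12 → value 85, running total 85.00
- option 3 (173/33 per unit): 28 of 33 → value 28×173/33 = 146.7879, running total 231.79
Total 231.79.

231.79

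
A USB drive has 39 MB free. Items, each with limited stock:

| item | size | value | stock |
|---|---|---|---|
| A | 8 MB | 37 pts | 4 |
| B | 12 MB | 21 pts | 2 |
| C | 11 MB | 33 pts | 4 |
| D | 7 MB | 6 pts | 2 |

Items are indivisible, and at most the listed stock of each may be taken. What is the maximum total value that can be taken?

154 pts

Best selections within size 39 and stock limits:
- 4×A + 1×D: size 39, value 154
- 4×A: size 32, value 148
Best: 154 pts.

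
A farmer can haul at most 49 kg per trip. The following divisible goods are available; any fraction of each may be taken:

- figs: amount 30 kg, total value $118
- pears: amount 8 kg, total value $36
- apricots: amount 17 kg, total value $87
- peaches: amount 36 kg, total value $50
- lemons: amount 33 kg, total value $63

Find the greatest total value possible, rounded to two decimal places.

217.40

Take in order of value per unit:
- apricots (87/17 per unit): all 17 → value 87, running total 87.00
- pears (36/8 per unit): all 8 → value 36, running total 123.00
- figs (118/30 per unit): 24 of 30 → value 24×118/30 = 94.4000, running total 217.40
Total 217.40.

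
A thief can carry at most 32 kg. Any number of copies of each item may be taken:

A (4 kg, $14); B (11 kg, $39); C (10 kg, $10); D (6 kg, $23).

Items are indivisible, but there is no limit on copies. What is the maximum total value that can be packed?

$120

Best value-per-unit is D at 23/6; filling with it alone gives 5×23 = 115.
Optimal mix: 2×A + 4×D → weight 32, value 120.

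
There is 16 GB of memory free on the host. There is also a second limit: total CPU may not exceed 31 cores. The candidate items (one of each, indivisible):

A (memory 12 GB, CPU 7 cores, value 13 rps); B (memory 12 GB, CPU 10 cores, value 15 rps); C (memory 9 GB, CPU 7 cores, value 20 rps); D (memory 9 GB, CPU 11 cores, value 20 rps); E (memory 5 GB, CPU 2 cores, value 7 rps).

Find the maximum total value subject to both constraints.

27 rps

Feasible sets respecting both limits:
- C+E: memory 14, CPU 9, value 27
- D+E: memory 14, CPU 13, value 27
- C: memory 9, CPU 7, value 20
- D: memory 9, CPU 11, value 20
Best: 27 rps.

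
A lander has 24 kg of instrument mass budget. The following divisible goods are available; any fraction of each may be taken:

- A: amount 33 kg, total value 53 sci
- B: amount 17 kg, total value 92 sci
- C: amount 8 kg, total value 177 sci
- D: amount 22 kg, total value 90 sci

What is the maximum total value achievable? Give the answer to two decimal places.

Take in order of value per unit:
- C (177/8 per unit): all 8 → value 177, running total 177.00
- B (92/17 per unit): 16 of 17 → value 16×92/17 = 86.5882, running total 263.59
Total 263.59.

263.59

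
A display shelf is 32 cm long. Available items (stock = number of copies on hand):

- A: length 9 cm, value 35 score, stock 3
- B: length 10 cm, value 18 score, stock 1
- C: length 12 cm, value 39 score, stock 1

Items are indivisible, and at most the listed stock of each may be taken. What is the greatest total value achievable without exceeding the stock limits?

109 score

Best selections within length 32 and stock limits:
- 2×A + 1×C: length 30, value 109
- 3×A: length 27, value 105
- 1×A + 1×B + 1×C: length 31, value 92
Best: 109 score.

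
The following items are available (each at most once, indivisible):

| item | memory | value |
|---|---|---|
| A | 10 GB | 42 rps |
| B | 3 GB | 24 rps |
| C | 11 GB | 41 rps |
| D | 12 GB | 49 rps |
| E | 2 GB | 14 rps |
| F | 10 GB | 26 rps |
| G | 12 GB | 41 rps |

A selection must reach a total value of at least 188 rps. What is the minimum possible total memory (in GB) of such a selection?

48

Subsets with value ≥ 188, sorted by total memory:
- A+B+C+D+G: memory 48, value 197
- A+B+C+D+E+F: memory 48, value 196
- A+B+C+E+F+G: memory 48, value 188
- A+B+D+E+F+G: memory 49, value 196
Minimum memory: 48 GB.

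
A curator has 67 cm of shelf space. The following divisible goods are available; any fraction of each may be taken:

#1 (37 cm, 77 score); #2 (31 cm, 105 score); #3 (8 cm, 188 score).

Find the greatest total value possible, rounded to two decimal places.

Take in order of value per unit:
- #3 (188/8 per unit): all 8 → value 188, running total 188.00
- #2 (105/31 per unit): all 31 → value 105, running total 293.00
- #1 (77/37 per unit): 28 of 37 → value 28×77/37 = 58.2703, running total 351.27
Total 351.27.

351.27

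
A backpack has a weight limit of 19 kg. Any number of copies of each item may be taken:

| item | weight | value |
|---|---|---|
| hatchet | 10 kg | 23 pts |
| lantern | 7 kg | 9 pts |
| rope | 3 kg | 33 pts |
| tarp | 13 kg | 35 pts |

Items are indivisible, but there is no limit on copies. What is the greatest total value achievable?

198 pts

Best value-per-unit is rope at 33/3, and filling with it alone uses weight 6×3=18. No mix of the others beats 6×33 = 198.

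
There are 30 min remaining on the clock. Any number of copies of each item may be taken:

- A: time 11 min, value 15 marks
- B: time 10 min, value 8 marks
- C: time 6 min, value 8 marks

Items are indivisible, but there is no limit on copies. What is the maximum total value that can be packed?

Best value-per-unit is A at 15/11; filling with it alone gives 2×15 = 30.
Optimal mix: 5×C → time 30, value 40.

40 marks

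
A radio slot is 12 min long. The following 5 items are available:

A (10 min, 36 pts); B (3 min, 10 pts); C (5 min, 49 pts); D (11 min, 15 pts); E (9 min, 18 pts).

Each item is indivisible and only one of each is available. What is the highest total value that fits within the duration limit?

59 pts

This is a 0/1 knapsack; check combinations near the capacity.
- B+C: duration 3+5=8, value 10+49=59
- C: duration 5, value 49
- A: duration 10, value 36
- B+E: duration 3+9=12, value 10+18=28
Best: 59 pts.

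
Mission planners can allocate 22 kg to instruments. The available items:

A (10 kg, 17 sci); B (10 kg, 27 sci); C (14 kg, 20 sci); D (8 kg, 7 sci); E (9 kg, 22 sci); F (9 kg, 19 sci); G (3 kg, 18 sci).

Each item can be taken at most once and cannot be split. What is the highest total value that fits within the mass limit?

Check high-value combinations within 22 kg:
- B+E+G: mass 10+9+3=22, value 27+22+18=67
- B+F+G: mass 10+9+3=22, value 27+19+18=64
- E+F+G: mass 9+9+3=21, value 22+19+18=59
- A+E+G: mass 10+9+3=22, value 17+22+18=57
- A+F+G: mass 10+9+3=22, value 17+19+18=54
Best: 67 sci.

67 sci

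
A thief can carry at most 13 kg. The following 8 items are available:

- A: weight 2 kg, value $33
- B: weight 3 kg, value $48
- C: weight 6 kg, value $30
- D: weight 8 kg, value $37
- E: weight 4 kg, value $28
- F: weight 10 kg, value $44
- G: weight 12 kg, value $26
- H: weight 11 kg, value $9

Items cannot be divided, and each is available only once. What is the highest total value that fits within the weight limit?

$118

Check high-value combinations within 13 kg:
- A+B+D: weight 2+3+8=13, value 33+48+37=118
- A+B+C: weight 2+3+6=11, value 33+48+30=111
- A+B+E: weight 2+3+4=9, value 33+48+28=109
- B+C+E: weight 3+6+4=13, value 48+30+28=106
Best: $118.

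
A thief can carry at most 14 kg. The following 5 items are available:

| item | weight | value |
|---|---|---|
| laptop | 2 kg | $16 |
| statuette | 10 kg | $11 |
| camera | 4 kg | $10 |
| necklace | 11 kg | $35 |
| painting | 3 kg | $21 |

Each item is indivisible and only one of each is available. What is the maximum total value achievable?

Check high-value combinations within 14 kg:
- necklace+painting: weight 11+3=14, value 35+21=56
- laptop+necklace: weight 2+11=13, value 16+35=51
- laptop+camera+painting: weight 2+4+3=9, value 16+10+21=47
Best: $56.

$56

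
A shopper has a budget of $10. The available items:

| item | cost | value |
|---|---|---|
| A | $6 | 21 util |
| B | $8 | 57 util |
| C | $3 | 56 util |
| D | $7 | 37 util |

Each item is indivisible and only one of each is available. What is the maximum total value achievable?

93 util

Check high-value combinations within $10:
- C+D: cost 3+7=10, value 56+37=93
- A+C: cost 6+3=9, value 21+56=77
- B: cost 8, value 57
Best: 93 util.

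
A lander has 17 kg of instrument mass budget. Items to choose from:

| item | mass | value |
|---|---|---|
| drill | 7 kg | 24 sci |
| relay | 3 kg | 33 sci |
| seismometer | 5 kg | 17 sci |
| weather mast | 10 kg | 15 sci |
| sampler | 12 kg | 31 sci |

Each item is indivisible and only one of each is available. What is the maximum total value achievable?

Check high-value combinations within 17 kg:
- drill+relay+seismometer: mass 7+3+5=15, value 24+33+17=74
- relay+sampler: mass 3+12=15, value 33+31=64
- drill+relay: mass 7+3=10, value 24+33=57
- relay+seismometer: mass 3+5=8, value 33+17=50
Best: 74 sci.

74 sci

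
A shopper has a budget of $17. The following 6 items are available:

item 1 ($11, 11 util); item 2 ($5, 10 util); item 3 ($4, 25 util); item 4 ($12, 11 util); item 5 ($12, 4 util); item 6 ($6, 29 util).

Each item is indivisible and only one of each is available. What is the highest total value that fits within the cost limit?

Check high-value combinations within $17:
- item 2+item 3+item 6: cost 5+4+6=15, value 10+25+29=64
- item 3+item 6: cost 4+6=10, value 25+29=54
- item 1+item 6: cost 11+6=17, value 11+29=40
- item 2+item 6: cost 5+6=11, value 10+29=39
- item 1+item 3: cost 11+4=15, value 11+25=36
Best: 64 util.

64 util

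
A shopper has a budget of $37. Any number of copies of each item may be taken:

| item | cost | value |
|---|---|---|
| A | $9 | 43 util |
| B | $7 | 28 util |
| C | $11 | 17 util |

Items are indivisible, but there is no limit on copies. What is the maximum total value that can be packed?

Best value-per-unit is A at 43/9, and filling with it alone uses cost 4×9=36. No mix of the others beats 4×43 = 172.

172 util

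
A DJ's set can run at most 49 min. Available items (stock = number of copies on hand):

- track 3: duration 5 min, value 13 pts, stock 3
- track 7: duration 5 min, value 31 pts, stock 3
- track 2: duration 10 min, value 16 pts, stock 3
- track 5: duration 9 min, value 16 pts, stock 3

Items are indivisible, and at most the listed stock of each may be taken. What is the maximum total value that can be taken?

164 pts

Top feasible selections:
- 3×track 3 + 3×track 7 + 2×track 5: duration 48, value 164
- 3×track 3 + 3×track 7 + 1×track 2 + 1×track 5: duration 49, value 164
- 1×track 3 + 3×track 7 + 3×track 5: duration 47, value 154
- 1×track 3 + 3×track 7 + 1×track 2 + 2×track 5: duration 48, value 154
Best: 164 pts.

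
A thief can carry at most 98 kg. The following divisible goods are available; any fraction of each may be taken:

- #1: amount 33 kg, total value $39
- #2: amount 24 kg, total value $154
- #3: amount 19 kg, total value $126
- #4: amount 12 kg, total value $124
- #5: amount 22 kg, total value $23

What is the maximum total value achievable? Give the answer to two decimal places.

Take in order of value per unit:
- #4 (124/12 per unit): all 12 → value 124, running total 124.00
- #3 (126/19 per unit): all 19 → value 126, running total 250.00
- #2 (154/24 per unit): all 24 → value 154, running total 404.00
- #1 (39/33 per unit): all 33 → value 39, running total 443.00
- #5 (23/22 per unit): 10 of 22 → value 10×23/22 = 10.4545, running total 453.45
Total 453.45.

453.45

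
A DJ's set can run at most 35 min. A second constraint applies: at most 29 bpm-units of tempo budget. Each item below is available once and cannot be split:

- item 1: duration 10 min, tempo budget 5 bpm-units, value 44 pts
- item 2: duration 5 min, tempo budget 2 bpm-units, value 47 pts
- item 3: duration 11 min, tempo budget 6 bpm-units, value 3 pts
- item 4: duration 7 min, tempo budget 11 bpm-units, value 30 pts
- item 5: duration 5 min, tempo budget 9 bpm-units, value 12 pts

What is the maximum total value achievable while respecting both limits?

133 pts

Feasible sets respecting both limits:
- item 1+item 2+item 4+item 5: duration 27, tempo budget 27, value 133
- item 1+item 2+item 3+item 4: duration 33, tempo budget 24, value 124
- item 1+item 2+item 4: duration 22, tempo budget 18, value 121
- item 1+item 2+item 3+item 5: duration 31, tempo budget 22, value 106
Best: 133 pts.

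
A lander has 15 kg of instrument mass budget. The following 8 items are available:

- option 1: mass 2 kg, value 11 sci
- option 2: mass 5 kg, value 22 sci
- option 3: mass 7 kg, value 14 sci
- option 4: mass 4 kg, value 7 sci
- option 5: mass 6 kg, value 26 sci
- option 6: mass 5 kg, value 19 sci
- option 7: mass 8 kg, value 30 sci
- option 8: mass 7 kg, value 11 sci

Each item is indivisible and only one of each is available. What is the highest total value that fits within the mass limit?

This is a 0/1 knapsack; check combinations near the capacity.
- option 1+option 2+option 7: mass 2+5+8=15, value 11+22+30=63
- option 1+option 6+option 7: mass 2+5+8=15, value 11+19+30=60
- option 1+option 2+option 5: mass 2+5+6=13, value 11+22+26=59
- option 1+option 5+option 6: mass 2+6+5=13, value 11+26+19=56
- option 5+option 7: mass 6+8=14, value 26+30=56
Best: 63 sci.

63 sci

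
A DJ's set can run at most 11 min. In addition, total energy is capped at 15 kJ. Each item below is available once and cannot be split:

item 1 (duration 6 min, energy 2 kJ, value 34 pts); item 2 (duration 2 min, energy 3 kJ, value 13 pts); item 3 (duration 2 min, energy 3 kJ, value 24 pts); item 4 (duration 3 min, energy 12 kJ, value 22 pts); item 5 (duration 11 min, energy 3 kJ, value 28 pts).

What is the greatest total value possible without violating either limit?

71 pts

Feasible sets respecting both limits:
- item 1+item 2+item 3: duration 10, energy 8, value 71
- item 1+item 3: duration 8, energy 5, value 58
- item 1+item 4: duration 9, energy 14, value 56
Best: 71 pts.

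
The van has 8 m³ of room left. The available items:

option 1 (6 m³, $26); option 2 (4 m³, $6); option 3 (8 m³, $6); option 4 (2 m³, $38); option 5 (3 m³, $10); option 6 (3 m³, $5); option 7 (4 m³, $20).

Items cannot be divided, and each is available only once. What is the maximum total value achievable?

Check high-value combinations within 8 m³:
- option 1+option 4: volume 6+2=8, value 26+38=64
- option 4+option 7: volume 2+4=6, value 38+20=58
- option 4+option 5+option 6: volume 2+3+3=8, value 38+10+5=53
Best: $64.

$64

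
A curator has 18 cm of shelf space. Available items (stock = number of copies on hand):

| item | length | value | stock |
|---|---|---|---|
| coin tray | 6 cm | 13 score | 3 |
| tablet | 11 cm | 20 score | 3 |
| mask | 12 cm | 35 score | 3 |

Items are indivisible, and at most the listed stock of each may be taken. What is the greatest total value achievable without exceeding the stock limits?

Best selections within length 18 and stock limits:
- 1×coin tray + 1×mask: length 18, value 48
- 3×coin tray: length 18, value 39
- 1×mask: length 12, value 35
- 1×coin tray + 1×tablet: length 17, value 33
Best: 48 score.

48 score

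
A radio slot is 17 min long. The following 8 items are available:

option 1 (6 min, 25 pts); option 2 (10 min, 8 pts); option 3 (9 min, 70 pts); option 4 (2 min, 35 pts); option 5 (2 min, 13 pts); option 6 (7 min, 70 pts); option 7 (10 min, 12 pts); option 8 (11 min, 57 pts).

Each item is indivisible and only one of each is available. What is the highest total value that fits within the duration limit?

This is a 0/1 knapsack; check combinations near the capacity.
- option 1+option 4+option 5+option 6: duration 6+2+2+7=17, value 25+35+13+70=143
- option 3+option 6: duration 9+7=16, value 70+70=140
- option 1+option 4+option 6: duration 6+2+7=15, value 25+35+70=130
Best: 143 pts.

143 pts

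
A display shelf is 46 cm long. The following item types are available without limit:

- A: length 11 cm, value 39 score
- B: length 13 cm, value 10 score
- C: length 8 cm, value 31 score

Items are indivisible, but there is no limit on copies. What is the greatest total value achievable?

Best value-per-unit is C at 31/8; filling with it alone gives 5×31 = 155.
Optimal mix: 2×A + 3×C → length 46, value 171.

171 score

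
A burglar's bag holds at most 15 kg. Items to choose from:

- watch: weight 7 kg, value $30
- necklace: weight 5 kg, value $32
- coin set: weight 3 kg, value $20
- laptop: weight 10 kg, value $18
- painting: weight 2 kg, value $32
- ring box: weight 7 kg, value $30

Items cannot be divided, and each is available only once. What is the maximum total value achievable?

$94

Check high-value combinations within 15 kg:
- watch+necklace+painting: weight 7+5+2=14, value 30+32+32=94
- necklace+painting+ring box: weight 5+2+7=14, value 32+32+30=94
- necklace+coin set+painting: weight 5+3+2=10, value 32+20+32=84
Best: $94.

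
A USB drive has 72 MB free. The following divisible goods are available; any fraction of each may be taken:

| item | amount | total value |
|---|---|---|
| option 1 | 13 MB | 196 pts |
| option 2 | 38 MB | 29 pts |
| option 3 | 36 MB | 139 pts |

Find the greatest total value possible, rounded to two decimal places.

Take in order of value per unit:
- option 1 (196/13 per unit): all 13 → value 196, running total 196.00
- option 3 (139/36 per unit): all 36 → value 139, running total 335.00
- option 2 (29/38 per unit): 23 of 38 → value 23×29/38 = 17.5526, running total 352.55
Total 352.55.

352.55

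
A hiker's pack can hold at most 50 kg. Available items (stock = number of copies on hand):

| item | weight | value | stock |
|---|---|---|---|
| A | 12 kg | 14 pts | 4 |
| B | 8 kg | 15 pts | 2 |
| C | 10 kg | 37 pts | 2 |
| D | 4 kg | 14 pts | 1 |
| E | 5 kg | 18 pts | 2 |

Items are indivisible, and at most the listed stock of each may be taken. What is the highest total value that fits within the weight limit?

Best selections within weight 50 and stock limits:
- 2×B + 2×C + 1×D + 2×E: weight 50, value 154
- 2×B + 2×C + 2×E: weight 46, value 140
- 1×B + 2×C + 1×D + 2×E: weight 42, value 139
Best: 154 pts.

154 pts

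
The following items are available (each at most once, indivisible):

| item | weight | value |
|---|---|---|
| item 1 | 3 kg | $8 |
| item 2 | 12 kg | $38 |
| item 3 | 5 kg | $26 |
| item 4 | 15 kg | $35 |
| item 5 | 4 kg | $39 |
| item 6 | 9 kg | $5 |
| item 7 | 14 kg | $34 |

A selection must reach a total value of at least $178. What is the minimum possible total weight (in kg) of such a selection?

Subsets with value ≥ 178, sorted by total weight:
- item 1+item 2+item 3+item 4+item 5+item 7: weight 53, value 180
- item 1+item 2+item 3+item 4+item 5+item 6+item 7: weight 62, value 185
Minimum weight: 53 kg.

53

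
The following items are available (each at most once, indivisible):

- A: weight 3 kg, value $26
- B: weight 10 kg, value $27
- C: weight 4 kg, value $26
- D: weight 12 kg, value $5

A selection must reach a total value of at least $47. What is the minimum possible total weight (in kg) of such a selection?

7

Subsets with value ≥ 47, sorted by total weight:
- A+C: weight 7, value 52
- A+B: weight 13, value 53
Minimum weight: 7 kg.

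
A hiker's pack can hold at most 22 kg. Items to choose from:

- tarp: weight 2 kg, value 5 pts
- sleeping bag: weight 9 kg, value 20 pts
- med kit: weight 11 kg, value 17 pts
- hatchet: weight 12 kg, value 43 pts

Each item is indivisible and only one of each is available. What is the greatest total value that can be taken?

63 pts

This is a 0/1 knapsack; check combinations near the capacity.
- sleeping bag+hatchet: weight 9+12=21, value 20+43=63
- tarp+hatchet: weight 2+12=14, value 5+43=48
- hatchet: weight 12, value 43
- tarp+sleeping bag+med kit: weight 2+9+11=22, value 5+20+17=42
- sleeping bag+med kit: weight 9+11=20, value 20+17=37
Best: 63 pts.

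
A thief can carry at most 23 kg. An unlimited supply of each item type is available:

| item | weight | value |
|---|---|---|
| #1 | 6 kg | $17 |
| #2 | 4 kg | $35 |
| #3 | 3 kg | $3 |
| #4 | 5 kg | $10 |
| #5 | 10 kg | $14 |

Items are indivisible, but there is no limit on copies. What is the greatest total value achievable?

Best value-per-unit is #2 at 35/4; filling with it alone gives 5×35 = 175.
Optimal mix: 5×#2 + 1×#3 → weight 23, value 178.

$178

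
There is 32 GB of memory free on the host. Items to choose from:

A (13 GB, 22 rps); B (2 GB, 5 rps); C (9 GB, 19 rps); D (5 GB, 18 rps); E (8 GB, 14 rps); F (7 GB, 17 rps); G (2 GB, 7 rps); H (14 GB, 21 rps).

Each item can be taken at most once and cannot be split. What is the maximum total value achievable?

Check high-value combinations within 32 GB:
- C+D+E+F+G: memory 9+5+8+7+2=31, value 19+18+14+17+7=75
- B+C+D+E+F: memory 2+9+5+8+7=31, value 5+19+18+14+17=73
- A+B+C+D+G: memory 13+2+9+5+2=31, value 22+5+19+18+7=71
- B+C+D+G+H: memory 2+9+5+2+14=32, value 5+19+18+7+21=70
- A+B+D+F+G: memory 13+2+5+7+2=29, value 22+5+18+17+7=69
Best: 75 rps.

75 rps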